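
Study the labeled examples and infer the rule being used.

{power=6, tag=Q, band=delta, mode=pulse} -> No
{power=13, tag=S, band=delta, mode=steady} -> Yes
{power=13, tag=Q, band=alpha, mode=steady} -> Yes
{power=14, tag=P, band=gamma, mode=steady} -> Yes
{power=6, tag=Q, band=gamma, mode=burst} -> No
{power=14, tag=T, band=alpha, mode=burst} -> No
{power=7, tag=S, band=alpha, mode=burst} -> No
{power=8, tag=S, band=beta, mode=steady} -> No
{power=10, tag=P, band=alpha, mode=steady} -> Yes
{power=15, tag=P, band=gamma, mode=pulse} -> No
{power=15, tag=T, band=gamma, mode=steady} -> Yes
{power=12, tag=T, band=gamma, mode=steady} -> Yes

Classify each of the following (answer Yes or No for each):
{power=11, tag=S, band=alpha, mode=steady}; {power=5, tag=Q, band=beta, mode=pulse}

Yes, No

The common property of the 'Yes' items is: mode is steady AND power ≥ 10. No 'No' item has it.
{power=11, tag=S, band=alpha, mode=steady}: mode is steady, power = 11 — checks out, so Yes. {power=5, tag=Q, band=beta, mode=pulse}: mode is pulse, power = 5 — doesn't qualify, so No.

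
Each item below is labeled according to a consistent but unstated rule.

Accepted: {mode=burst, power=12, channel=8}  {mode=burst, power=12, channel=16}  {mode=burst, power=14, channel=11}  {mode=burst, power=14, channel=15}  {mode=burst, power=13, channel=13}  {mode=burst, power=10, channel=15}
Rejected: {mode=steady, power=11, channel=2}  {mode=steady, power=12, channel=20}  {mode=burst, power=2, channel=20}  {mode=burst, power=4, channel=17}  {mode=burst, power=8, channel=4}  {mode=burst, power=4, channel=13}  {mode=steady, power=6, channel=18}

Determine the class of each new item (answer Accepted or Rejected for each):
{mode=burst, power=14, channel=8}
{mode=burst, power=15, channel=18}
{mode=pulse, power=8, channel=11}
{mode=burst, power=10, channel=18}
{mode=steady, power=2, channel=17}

The classifier is using: mode is burst AND power ≥ 10.
Accepted: {mode=burst, power=14, channel=8}, since mode is burst, power = 14. Accepted: {mode=burst, power=15, channel=18}, since mode is burst, power = 15. Rejected: {mode=pulse, power=8, channel=11}, since mode is pulse, power = 8. Accepted: {mode=burst, power=10, channel=18}, since mode is burst, power = 10. Rejected: {mode=steady, power=2, channel=17}, since mode is steady, power = 2.

Accepted, Accepted, Rejected, Accepted, Rejected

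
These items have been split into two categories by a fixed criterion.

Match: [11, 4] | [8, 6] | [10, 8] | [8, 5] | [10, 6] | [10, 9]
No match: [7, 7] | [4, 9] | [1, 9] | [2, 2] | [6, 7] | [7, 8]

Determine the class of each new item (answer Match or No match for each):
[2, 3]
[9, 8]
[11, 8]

The distinguishing property — first > second — holds for all the 'Match' cases and none of the 'No match' cases.
[2, 3]: 2 < 3 — fails the rule, so No match. [9, 8]: 9 > 8 — satisfies this, so Match. [11, 8]: 11 > 8 — satisfies this, so Match.

No match, Match, Match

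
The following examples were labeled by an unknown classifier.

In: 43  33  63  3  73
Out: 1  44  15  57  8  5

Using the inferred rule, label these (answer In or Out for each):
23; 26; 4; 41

In, Out, Out, Out

The simplest hypothesis consistent with all the labels is: ends in digit 3.
23: last digit 3, matches → In. 26: last digit 6, fails the rule → Out. 4: last digit 4, fails the rule → Out. 41: last digit 1, fails the rule → Out.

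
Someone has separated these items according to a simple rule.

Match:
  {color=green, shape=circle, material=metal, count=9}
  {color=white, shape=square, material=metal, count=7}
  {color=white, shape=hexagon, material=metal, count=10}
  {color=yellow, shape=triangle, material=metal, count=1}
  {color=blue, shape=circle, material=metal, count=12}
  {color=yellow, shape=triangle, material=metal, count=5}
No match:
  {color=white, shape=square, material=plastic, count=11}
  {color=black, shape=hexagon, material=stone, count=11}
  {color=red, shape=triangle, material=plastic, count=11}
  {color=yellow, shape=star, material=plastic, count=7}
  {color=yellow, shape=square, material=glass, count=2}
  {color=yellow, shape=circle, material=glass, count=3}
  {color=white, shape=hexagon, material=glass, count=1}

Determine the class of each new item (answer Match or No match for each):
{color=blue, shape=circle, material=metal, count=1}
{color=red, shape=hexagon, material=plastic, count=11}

The distinguishing property — material is metal — holds for all the 'Match' cases and none of the 'No match' cases.
{color=blue, shape=circle, material=metal, count=1} → material is metal → Match. {color=red, shape=hexagon, material=plastic, count=11} → material is plastic → No match.

Match, No match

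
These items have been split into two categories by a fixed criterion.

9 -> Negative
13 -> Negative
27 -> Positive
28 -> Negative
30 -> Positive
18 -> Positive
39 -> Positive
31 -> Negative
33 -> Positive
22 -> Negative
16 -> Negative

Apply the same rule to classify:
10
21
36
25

Negative, Positive, Positive, Negative

The common property of the 'Positive' items is: multiple of 3 AND at least 13. No 'Negative' item has it.
10: Negative (10 = 3·3 + 1, 10 < 13).
21: Positive (21 = 3·7, 21 ≥ 13).
36: Positive (36 = 3·12, 36 ≥ 13).
25: Negative (25 = 3·8 + 1, 25 ≥ 13).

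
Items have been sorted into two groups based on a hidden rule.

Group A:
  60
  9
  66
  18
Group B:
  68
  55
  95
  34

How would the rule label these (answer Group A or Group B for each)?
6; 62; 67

Group A, Group B, Group B

'Group A' ⟺ multiple of 3.
Group A: 6, since 6 = 3·2. Group B: 62, since 62 = 3·20 + 2. Group B: 67, since 67 = 3·22 + 1.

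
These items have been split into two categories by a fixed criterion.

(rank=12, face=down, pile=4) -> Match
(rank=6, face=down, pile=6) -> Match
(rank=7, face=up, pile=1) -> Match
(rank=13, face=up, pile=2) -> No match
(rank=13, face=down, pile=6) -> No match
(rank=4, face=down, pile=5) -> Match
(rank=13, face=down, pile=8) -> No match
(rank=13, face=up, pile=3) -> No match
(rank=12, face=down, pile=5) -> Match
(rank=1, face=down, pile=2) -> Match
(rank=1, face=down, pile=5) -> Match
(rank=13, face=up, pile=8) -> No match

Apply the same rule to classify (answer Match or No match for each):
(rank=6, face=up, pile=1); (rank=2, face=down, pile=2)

Match, Match

Every 'Match' example satisfies: rank ≤ 12. None of the 'No match' examples do.
(rank=6, face=up, pile=1) → rank = 6 → Match. (rank=2, face=down, pile=2) → rank = 2 → Match.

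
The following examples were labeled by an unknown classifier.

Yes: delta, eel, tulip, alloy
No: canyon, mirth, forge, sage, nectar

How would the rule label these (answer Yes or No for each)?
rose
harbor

No, No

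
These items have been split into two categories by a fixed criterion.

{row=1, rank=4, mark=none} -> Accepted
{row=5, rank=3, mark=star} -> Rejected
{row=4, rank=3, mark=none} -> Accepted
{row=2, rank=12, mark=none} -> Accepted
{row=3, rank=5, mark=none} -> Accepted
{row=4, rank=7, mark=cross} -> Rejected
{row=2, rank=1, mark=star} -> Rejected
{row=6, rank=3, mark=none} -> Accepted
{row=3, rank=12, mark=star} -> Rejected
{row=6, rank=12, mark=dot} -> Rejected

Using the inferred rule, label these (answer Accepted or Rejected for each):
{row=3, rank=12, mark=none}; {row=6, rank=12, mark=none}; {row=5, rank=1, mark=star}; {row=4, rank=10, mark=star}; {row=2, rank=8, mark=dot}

Comparing the two groups points to one rule — mark is none.
{row=3, rank=12, mark=none} → mark is none → Accepted.
{row=6, rank=12, mark=none} → mark is none → Accepted.
{row=5, rank=1, mark=star} → mark is star → Rejected.
{row=4, rank=10, mark=star} → mark is star → Rejected.
{row=2, rank=8, mark=dot} → mark is dot → Rejected.

Accepted, Accepted, Rejected, Rejected, Rejected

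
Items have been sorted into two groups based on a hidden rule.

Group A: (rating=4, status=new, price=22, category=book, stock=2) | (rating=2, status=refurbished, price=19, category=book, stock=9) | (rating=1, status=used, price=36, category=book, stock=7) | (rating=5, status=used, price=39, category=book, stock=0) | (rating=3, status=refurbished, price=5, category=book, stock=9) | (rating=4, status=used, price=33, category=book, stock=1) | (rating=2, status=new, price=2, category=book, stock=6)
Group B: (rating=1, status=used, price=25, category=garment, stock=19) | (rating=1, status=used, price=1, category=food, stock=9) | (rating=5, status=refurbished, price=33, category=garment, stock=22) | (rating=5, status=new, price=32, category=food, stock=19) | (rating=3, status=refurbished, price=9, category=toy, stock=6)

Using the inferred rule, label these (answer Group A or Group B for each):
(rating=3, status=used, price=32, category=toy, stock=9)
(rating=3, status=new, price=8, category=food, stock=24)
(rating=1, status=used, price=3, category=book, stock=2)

Group B, Group B, Group A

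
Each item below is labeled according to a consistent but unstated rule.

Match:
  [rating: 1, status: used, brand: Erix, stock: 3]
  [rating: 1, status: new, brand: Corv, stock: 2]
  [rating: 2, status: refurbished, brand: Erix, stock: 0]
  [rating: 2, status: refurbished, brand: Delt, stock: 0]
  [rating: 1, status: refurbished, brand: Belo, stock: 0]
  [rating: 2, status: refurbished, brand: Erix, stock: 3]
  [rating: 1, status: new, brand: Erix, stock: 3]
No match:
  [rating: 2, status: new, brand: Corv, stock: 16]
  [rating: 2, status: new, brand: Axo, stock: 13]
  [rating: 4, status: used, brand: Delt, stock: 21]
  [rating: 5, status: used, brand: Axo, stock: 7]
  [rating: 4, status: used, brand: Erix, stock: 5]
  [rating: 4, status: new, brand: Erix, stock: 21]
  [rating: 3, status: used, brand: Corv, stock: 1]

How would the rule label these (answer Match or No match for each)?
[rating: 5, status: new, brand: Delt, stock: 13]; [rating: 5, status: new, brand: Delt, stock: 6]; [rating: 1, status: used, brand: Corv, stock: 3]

No match, No match, Match

The classifier is using: stock ≤ 3 AND rating ≤ 2.
No match: [rating: 5, status: new, brand: Delt, stock: 13], since stock = 13, rating = 5.
No match: [rating: 5, status: new, brand: Delt, stock: 6], since stock = 6, rating = 5.
Match: [rating: 1, status: used, brand: Corv, stock: 3], since stock = 3, rating = 1.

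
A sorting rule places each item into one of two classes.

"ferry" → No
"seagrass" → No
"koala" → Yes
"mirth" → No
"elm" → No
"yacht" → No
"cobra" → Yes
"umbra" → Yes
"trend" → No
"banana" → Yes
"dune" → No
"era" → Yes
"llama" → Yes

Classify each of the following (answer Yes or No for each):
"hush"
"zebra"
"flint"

No, Yes, No

Looking at the examples, the only property every 'Yes' case has and every 'No' case lacks is: ends with 'a'.
No: "hush", since ends with 'h'. Yes: "zebra", since ends with 'a'. No: "flint", since ends with 't'.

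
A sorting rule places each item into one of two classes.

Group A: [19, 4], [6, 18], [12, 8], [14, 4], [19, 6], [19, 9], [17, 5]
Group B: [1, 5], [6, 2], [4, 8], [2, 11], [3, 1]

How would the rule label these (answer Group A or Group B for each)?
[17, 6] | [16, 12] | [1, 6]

Group A, Group A, Group B

The rule appears to be: sum ≥ 18.
Group A: [17, 6], since 17+6 = 23. Group A: [16, 12], since 16+12 = 28. Group B: [1, 6], since 1+6 = 7.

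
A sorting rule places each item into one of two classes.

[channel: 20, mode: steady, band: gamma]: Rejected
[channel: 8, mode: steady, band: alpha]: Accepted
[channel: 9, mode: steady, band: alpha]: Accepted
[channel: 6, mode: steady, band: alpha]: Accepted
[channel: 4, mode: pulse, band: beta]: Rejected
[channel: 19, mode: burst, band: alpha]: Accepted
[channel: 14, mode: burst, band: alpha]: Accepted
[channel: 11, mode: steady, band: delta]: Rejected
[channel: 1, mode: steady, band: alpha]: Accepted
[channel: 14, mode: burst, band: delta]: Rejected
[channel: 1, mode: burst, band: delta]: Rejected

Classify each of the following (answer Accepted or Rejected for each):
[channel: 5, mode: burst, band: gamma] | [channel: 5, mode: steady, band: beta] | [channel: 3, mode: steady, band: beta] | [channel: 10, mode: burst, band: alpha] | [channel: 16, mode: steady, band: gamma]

Rejected, Rejected, Rejected, Accepted, Rejected

The pattern is that an item is 'Accepted' exactly when: band is alpha.
Rejected: [channel: 5, mode: burst, band: gamma], since band is gamma. Rejected: [channel: 5, mode: steady, band: beta], since band is beta. Rejected: [channel: 3, mode: steady, band: beta], since band is beta. Accepted: [channel: 10, mode: burst, band: alpha], since band is alpha. Rejected: [channel: 16, mode: steady, band: gamma], since band is gamma.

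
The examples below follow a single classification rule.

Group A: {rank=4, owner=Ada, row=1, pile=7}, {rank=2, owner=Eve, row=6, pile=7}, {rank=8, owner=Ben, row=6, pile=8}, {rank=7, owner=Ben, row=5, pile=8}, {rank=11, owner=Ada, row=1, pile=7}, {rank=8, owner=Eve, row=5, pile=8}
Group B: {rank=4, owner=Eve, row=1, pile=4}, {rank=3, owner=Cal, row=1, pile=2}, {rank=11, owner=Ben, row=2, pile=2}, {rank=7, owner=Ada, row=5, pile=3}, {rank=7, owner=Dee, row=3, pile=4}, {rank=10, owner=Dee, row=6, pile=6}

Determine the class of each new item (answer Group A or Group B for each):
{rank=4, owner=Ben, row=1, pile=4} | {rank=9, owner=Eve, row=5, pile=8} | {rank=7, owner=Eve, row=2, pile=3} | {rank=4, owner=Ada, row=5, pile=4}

'Group A' ⟺ pile ≥ 7.
{rank=4, owner=Ben, row=1, pile=4} — pile = 4, hence Group B. {rank=9, owner=Eve, row=5, pile=8} — pile = 8, hence Group A. {rank=7, owner=Eve, row=2, pile=3} — pile = 3, hence Group B. {rank=4, owner=Ada, row=5, pile=4} — pile = 4, hence Group B.

Group B, Group A, Group B, Group B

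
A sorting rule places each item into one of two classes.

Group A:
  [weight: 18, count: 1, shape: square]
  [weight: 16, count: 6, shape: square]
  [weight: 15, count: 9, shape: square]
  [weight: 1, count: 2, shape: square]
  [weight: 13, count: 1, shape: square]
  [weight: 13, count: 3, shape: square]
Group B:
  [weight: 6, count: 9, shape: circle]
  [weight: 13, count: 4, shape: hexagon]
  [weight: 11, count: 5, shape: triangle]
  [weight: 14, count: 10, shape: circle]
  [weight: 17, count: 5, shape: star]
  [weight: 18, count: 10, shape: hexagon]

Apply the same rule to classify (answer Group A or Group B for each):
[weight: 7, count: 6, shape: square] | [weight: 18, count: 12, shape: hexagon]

Group A, Group B

All 'Group A' examples share one property — shape is square — and every 'Group B' example lacks it.
[weight: 7, count: 6, shape: square]: Group A (shape is square). [weight: 18, count: 12, shape: hexagon]: Group B (shape is hexagon).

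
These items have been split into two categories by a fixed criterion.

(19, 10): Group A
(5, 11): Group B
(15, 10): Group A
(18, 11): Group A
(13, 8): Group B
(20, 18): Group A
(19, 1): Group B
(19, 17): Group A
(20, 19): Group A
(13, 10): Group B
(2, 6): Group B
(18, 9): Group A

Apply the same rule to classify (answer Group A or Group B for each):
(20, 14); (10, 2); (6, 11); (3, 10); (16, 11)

The pattern is that an item is 'Group A' exactly when: sum ≥ 25.

Group A, Group B, Group B, Group B, Group A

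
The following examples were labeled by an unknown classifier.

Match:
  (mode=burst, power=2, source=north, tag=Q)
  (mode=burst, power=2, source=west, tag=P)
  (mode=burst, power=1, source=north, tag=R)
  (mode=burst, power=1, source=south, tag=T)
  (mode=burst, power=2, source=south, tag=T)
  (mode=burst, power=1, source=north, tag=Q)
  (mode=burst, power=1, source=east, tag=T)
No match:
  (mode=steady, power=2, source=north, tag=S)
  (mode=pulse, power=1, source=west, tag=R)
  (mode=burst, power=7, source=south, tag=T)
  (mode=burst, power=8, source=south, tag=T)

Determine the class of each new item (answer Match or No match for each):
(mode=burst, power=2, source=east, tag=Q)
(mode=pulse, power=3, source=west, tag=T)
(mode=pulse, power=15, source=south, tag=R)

The common property of the 'Match' items is: mode is burst AND power ≤ 2. No 'No match' item has it.
(mode=burst, power=2, source=east, tag=Q): Match (mode is burst, power = 2). (mode=pulse, power=3, source=west, tag=T): No match (mode is pulse, power = 3). (mode=pulse, power=15, source=south, tag=R): No match (mode is pulse, power = 15).

Match, No match, No match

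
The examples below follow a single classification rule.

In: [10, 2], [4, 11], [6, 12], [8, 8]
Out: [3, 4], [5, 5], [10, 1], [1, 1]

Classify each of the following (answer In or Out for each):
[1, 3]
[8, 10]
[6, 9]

All 'In' examples share one property — sum ≥ 12 — and every 'Out' example lacks it.
[1, 3]: 1+3 = 4, fails the rule → Out. [8, 10]: 8+10 = 18, fits → In. [6, 9]: 6+9 = 15, fits → In.

Out, In, In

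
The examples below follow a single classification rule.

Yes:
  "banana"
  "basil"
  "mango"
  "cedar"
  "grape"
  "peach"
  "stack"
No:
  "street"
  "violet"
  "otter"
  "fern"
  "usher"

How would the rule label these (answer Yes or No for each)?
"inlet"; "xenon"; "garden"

'Yes' ⟺ contains 'a'.
"inlet" — no 'a', hence No. "xenon" — no 'a', hence No. "garden" — has 'a', hence Yes.

No, No, Yes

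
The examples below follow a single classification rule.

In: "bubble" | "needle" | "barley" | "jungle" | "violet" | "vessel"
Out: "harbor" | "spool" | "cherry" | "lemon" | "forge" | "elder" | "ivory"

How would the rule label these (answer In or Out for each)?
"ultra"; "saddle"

Out, In

The classifier is using: even length AND contains 'l'.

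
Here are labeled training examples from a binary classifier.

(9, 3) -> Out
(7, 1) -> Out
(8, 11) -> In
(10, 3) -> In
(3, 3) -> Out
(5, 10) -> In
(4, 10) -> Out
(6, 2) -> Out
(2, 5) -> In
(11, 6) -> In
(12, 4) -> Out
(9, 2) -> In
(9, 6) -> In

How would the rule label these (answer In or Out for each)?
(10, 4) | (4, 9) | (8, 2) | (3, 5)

Out, In, Out, Out

The pattern is that an item is 'In' exactly when: sum is odd.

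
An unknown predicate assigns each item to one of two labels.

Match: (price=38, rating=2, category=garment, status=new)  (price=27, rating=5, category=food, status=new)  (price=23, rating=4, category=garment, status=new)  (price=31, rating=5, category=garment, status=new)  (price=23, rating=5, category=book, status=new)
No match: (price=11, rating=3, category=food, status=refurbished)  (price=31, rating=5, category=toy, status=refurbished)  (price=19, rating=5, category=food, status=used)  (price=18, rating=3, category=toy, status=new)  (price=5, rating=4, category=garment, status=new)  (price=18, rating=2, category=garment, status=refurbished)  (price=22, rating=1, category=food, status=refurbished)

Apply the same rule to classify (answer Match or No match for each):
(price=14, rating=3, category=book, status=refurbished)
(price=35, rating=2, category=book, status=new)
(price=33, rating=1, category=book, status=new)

No match, Match, Match

The distinguishing property — status is new AND price ≥ 19 — holds for all the 'Match' cases and none of the 'No match' cases.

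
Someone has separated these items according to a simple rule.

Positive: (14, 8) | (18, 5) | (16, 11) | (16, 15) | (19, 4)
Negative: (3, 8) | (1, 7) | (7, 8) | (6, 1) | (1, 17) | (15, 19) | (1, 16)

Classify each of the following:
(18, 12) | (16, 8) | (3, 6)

Positive, Positive, Negative

The rule appears to be: first > second AND sum ≥ 8.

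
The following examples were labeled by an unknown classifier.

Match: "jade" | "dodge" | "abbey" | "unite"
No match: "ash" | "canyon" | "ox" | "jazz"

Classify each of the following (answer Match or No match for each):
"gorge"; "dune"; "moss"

The common property of the 'Match' items is: contains 'e'. No 'No match' item has it.

Match, Match, No match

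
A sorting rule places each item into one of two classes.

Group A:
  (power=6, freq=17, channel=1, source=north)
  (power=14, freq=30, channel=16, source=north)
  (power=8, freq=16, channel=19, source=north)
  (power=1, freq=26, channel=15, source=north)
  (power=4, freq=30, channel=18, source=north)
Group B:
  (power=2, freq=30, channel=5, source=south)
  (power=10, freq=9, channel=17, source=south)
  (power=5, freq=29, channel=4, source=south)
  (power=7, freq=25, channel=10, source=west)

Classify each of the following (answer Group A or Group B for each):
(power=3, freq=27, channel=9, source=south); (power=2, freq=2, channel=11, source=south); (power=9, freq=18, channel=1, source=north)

Group B, Group B, Group A

'Group A' ⟺ source is north.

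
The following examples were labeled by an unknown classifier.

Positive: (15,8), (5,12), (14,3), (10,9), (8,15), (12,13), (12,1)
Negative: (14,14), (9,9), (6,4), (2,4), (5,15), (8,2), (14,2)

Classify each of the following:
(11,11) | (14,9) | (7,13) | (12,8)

A rule that fits every label: sum is odd — true of each 'Positive' example, false of each 'Negative' one.

Negative, Positive, Negative, Negative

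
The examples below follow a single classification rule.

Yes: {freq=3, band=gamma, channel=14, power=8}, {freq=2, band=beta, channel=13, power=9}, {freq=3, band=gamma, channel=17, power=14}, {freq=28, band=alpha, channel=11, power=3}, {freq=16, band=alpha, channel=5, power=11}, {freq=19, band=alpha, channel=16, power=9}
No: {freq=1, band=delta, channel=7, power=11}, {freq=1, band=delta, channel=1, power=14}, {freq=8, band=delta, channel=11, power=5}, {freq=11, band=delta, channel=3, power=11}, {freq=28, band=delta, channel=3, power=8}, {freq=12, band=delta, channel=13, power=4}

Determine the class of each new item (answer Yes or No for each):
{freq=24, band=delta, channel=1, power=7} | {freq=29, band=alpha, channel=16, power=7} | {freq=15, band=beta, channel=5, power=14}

No, Yes, Yes

Rule: band is not delta. This holds for each 'Yes' example and fails for each 'No' one.
No: {freq=24, band=delta, channel=1, power=7}, since band is delta. Yes: {freq=29, band=alpha, channel=16, power=7}, since band is alpha. Yes: {freq=15, band=beta, channel=5, power=14}, since band is beta.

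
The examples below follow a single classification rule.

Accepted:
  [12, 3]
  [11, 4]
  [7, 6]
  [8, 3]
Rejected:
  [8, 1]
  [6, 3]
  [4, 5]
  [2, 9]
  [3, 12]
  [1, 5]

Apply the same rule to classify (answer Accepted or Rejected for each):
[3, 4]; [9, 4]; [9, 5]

All 'Accepted' examples share one property — first > second AND sum ≥ 11 — and every 'Rejected' example lacks it.
[3, 4]: 3 < 4, 3+4 = 7, doesn't qualify → Rejected.
[9, 4]: 9 > 4, 9+4 = 13, fits → Accepted.
[9, 5]: 9 > 5, 9+5 = 14, fits → Accepted.

Rejected, Accepted, Accepted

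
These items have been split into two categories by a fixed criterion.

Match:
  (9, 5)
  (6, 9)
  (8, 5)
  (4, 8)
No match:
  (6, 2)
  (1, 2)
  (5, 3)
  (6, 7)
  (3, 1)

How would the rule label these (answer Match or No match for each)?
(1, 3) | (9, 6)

The distinguishing property — max ≥ 8 — holds for all the 'Match' cases and none of the 'No match' cases.
(1, 3): No match (max 3). (9, 6): Match (max 9).

No match, Match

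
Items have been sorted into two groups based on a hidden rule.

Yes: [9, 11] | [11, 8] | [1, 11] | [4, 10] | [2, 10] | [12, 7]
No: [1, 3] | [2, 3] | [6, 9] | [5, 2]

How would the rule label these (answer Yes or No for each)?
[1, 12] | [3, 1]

Yes, No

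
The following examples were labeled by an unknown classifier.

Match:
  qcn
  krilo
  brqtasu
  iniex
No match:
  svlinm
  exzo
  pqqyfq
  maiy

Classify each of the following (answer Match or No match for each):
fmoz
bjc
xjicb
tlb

No match, Match, Match, Match

All 'Match' examples share one property — odd length — and every 'No match' example lacks it.
fmoz → length 4 → No match. bjc → length 3 → Match. xjicb → length 5 → Match. tlb → length 3 → Match.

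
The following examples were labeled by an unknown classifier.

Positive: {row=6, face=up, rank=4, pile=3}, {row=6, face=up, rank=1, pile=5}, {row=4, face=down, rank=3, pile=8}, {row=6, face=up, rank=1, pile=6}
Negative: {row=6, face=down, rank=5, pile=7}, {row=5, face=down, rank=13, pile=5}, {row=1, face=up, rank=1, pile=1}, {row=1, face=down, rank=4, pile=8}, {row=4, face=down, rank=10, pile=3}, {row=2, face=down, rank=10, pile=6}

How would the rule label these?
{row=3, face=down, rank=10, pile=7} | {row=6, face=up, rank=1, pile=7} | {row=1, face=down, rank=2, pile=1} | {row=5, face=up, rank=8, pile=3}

The common property of the 'Positive' items is: row ≥ 2 AND rank ≤ 4. No 'Negative' item has it.
{row=3, face=down, rank=10, pile=7} → row = 3, rank = 10 → Negative.
{row=6, face=up, rank=1, pile=7} → row = 6, rank = 1 → Positive.
{row=1, face=down, rank=2, pile=1} → row = 1, rank = 2 → Negative.
{row=5, face=up, rank=8, pile=3} → row = 5, rank = 8 → Negative.

Negative, Positive, Negative, Negative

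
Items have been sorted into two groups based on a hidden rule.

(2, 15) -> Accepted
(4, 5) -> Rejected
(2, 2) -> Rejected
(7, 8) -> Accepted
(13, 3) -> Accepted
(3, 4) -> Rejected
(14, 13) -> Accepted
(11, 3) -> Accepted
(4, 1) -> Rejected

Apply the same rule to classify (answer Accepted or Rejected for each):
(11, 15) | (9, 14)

The distinguishing property — sum ≥ 14 — holds for all the 'Accepted' cases and none of the 'Rejected' cases.
(11, 15): 11+15 = 26, checks out → Accepted.
(9, 14): 9+14 = 23, checks out → Accepted.

Accepted, Accepted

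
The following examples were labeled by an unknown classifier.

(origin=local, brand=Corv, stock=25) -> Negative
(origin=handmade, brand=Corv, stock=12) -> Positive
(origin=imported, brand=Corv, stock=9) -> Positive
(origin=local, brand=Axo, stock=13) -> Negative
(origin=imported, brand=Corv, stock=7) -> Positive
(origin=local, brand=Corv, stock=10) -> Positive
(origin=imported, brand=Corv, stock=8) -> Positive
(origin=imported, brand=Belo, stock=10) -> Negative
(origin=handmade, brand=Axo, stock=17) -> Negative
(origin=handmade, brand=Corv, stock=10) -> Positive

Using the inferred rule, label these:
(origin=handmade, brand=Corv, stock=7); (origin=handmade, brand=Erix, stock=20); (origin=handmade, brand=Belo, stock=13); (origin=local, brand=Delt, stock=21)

The rule appears to be: brand is Corv AND stock ≤ 12.
(origin=handmade, brand=Corv, stock=7): brand is Corv, stock = 7, passes → Positive.
(origin=handmade, brand=Erix, stock=20): brand is Erix, stock = 20, does not fit → Negative.
(origin=handmade, brand=Belo, stock=13): brand is Belo, stock = 13, does not fit → Negative.
(origin=local, brand=Delt, stock=21): brand is Delt, stock = 21, does not fit → Negative.

Positive, Negative, Negative, Negative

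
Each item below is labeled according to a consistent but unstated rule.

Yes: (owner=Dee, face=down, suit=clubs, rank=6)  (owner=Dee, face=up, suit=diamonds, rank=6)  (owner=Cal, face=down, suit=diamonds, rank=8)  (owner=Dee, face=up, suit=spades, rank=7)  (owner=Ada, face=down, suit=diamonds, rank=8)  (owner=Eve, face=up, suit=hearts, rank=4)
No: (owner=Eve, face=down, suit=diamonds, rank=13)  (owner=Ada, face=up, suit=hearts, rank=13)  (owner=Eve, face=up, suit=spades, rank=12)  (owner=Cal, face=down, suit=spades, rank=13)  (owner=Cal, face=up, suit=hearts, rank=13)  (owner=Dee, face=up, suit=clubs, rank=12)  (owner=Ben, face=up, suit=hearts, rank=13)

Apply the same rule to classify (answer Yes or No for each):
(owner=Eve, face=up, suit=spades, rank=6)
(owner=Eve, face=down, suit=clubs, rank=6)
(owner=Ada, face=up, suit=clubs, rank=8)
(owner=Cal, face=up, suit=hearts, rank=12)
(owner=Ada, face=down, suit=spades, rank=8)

Yes, Yes, Yes, No, Yes

All 'Yes' examples share one property — rank ≤ 8 — and every 'No' example lacks it.
Yes: (owner=Eve, face=up, suit=spades, rank=6), since rank = 6.
Yes: (owner=Eve, face=down, suit=clubs, rank=6), since rank = 6.
Yes: (owner=Ada, face=up, suit=clubs, rank=8), since rank = 8.
No: (owner=Cal, face=up, suit=hearts, rank=12), since rank = 12.
Yes: (owner=Ada, face=down, suit=spades, rank=8), since rank = 8.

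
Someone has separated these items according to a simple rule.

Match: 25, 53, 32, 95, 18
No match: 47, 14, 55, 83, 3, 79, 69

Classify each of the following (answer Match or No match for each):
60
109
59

Checking candidate rules against both groups, what survives is: ≡ 4 (mod 7).
60: 60 mod 7 = 4 — passes, so Match.
109: 109 mod 7 = 4 — passes, so Match.
59: 59 mod 7 = 3 — does not satisfy this, so No match.

Match, Match, No match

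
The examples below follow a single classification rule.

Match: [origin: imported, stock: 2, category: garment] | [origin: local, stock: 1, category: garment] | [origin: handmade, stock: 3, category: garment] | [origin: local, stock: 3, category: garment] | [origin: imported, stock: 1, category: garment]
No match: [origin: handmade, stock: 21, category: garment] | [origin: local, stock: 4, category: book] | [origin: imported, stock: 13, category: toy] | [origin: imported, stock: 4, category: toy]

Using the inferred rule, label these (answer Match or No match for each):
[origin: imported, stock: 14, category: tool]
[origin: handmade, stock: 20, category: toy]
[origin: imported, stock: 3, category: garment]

The classifier is using: stock ≤ 3.
No match: [origin: imported, stock: 14, category: tool], since stock = 14. No match: [origin: handmade, stock: 20, category: toy], since stock = 20. Match: [origin: imported, stock: 3, category: garment], since stock = 3.

No match, No match, Match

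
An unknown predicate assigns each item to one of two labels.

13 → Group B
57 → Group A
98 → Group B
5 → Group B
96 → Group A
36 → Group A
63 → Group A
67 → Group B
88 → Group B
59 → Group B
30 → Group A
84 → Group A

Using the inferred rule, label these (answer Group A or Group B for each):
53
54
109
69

Group B, Group A, Group B, Group A

Comparing the two groups points to one rule — multiple of 3.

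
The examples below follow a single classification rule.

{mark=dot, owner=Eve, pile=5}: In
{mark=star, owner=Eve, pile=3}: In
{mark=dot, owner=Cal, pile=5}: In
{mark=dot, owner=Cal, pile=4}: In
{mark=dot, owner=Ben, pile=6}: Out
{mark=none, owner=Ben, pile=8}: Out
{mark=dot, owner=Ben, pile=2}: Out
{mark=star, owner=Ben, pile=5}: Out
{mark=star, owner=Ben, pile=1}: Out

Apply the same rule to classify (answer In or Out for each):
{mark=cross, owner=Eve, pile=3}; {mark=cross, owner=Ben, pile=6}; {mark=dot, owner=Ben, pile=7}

In, Out, Out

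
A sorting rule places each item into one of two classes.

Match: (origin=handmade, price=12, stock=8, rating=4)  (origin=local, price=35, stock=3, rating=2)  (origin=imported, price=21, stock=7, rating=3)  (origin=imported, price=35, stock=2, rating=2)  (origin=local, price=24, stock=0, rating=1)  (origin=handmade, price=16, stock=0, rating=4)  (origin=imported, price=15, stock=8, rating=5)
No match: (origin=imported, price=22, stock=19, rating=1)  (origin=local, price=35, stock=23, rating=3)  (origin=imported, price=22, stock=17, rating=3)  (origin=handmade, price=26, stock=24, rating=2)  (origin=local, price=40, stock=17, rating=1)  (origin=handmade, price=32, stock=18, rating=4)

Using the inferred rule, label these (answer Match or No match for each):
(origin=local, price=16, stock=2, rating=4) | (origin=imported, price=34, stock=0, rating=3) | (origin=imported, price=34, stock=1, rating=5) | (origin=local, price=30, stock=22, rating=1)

Match, Match, Match, No match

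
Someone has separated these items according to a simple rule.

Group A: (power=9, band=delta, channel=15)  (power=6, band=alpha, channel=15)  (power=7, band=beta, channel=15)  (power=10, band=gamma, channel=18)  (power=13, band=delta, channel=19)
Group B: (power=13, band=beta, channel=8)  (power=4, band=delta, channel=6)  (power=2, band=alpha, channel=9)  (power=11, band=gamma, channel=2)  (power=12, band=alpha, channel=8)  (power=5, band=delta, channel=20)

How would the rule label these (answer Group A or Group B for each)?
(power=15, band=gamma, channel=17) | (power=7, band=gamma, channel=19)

Group A, Group A

The pattern is that an item is 'Group A' exactly when: power ≥ 6 AND channel ≥ 9.
(power=15, band=gamma, channel=17) → power = 15, channel = 17 → Group A. (power=7, band=gamma, channel=19) → power = 7, channel = 19 → Group A.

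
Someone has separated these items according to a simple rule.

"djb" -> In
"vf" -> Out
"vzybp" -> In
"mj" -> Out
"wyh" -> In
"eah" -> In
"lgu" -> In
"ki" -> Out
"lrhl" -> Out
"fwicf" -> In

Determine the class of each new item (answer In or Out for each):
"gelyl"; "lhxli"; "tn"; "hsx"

One predicate separates the groups cleanly: odd length.
"gelyl" — length 5, hence In. "lhxli" — length 5, hence In. "tn" — length 2, hence Out. "hsx" — length 3, hence In.

In, In, Out, In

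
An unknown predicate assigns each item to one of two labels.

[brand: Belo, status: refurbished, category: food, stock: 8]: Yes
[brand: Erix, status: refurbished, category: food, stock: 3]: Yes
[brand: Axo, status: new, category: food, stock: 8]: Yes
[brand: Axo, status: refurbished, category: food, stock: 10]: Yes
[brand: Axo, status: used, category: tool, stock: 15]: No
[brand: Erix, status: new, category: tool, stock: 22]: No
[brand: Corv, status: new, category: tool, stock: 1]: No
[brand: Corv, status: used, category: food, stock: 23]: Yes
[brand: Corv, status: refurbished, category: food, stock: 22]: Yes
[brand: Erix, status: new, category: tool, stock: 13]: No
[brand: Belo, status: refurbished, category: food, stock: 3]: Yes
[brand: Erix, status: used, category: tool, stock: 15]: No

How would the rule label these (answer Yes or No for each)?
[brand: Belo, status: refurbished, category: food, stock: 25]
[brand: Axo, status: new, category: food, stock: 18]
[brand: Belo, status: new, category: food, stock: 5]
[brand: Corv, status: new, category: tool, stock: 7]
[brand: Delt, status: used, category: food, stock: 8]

Yes, Yes, Yes, No, Yes

The simplest hypothesis consistent with all the labels is: category is food.
Yes: [brand: Belo, status: refurbished, category: food, stock: 25], since category is food.
Yes: [brand: Axo, status: new, category: food, stock: 18], since category is food.
Yes: [brand: Belo, status: new, category: food, stock: 5], since category is food.
No: [brand: Corv, status: new, category: tool, stock: 7], since category is tool.
Yes: [brand: Delt, status: used, category: food, stock: 8], since category is food.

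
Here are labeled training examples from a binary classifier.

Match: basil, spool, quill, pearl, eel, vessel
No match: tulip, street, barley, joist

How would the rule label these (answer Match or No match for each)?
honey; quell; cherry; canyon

A rule that fits every label: ends with 'l' — true of each 'Match' example, false of each 'No match' one.
honey: ends with 'y', doesn't match → No match. quell: ends with 'l', satisfies this → Match. cherry: ends with 'y', doesn't match → No match. canyon: ends with 'n', doesn't match → No match.

No match, Match, No match, No match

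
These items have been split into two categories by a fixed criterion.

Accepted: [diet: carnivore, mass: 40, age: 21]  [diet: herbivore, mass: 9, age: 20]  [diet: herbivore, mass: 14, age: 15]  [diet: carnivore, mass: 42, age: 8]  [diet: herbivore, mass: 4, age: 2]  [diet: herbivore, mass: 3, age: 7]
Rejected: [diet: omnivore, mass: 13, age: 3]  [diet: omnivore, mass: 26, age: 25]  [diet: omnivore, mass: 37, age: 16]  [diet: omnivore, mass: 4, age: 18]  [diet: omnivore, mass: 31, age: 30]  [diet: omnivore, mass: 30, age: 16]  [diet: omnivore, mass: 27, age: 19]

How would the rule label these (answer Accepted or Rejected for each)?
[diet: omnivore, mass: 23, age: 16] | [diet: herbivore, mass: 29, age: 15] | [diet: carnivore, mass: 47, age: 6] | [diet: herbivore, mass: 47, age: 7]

Comparing the two groups points to one rule — diet is not omnivore.
Rejected: [diet: omnivore, mass: 23, age: 16], since diet is omnivore. Accepted: [diet: herbivore, mass: 29, age: 15], since diet is herbivore. Accepted: [diet: carnivore, mass: 47, age: 6], since diet is carnivore. Accepted: [diet: herbivore, mass: 47, age: 7], since diet is herbivore.

Rejected, Accepted, Accepted, Accepted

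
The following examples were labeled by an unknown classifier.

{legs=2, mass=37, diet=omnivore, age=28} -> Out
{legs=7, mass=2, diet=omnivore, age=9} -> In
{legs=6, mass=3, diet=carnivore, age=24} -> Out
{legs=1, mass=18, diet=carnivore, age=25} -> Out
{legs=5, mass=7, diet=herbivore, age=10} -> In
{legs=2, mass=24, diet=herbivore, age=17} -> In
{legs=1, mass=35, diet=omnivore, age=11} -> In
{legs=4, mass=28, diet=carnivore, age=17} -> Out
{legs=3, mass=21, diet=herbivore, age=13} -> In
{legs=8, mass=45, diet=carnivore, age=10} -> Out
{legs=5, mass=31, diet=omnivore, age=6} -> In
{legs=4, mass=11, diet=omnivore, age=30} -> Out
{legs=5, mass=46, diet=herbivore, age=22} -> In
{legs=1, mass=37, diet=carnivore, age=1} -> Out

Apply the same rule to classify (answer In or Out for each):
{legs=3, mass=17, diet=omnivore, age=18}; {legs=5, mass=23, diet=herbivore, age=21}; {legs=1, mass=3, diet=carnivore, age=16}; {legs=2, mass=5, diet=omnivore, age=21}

In, In, Out, In

The rule appears to be: diet is not carnivore AND age ≤ 22.
{legs=3, mass=17, diet=omnivore, age=18}: diet is omnivore, age = 18 — meets the rule, so In.
{legs=5, mass=23, diet=herbivore, age=21}: diet is herbivore, age = 21 — meets the rule, so In.
{legs=1, mass=3, diet=carnivore, age=16}: diet is carnivore, age = 16 — fails this test, so Out.
{legs=2, mass=5, diet=omnivore, age=21}: diet is omnivore, age = 21 — meets the rule, so In.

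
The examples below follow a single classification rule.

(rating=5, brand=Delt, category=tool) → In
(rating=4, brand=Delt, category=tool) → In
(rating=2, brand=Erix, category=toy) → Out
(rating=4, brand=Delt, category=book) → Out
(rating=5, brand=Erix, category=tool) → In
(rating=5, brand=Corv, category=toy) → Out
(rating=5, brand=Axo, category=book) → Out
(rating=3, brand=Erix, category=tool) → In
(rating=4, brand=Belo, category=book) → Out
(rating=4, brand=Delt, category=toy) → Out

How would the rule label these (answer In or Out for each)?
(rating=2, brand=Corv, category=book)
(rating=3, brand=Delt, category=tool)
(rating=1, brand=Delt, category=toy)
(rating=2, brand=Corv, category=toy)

Every 'In' example satisfies: category is tool. None of the 'Out' examples do.
(rating=2, brand=Corv, category=book): Out (category is book).
(rating=3, brand=Delt, category=tool): In (category is tool).
(rating=1, brand=Delt, category=toy): Out (category is toy).
(rating=2, brand=Corv, category=toy): Out (category is toy).

Out, In, Out, Out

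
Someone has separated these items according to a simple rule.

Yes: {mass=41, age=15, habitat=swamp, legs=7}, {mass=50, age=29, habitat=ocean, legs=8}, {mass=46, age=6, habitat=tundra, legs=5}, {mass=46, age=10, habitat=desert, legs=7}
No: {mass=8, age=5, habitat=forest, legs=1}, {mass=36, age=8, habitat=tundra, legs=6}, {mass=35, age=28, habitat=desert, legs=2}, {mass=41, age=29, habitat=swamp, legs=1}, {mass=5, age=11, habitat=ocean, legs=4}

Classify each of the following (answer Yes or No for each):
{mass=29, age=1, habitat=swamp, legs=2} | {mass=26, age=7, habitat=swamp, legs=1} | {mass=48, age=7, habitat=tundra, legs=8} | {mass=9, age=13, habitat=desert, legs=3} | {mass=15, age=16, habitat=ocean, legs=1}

The common property of the 'Yes' items is: mass ≥ 41 AND legs ≥ 2. No 'No' item has it.
{mass=29, age=1, habitat=swamp, legs=2}: mass = 29, legs = 2 — does not fit, so No.
{mass=26, age=7, habitat=swamp, legs=1}: mass = 26, legs = 1 — does not fit, so No.
{mass=48, age=7, habitat=tundra, legs=8}: mass = 48, legs = 8 — matches, so Yes.
{mass=9, age=13, habitat=desert, legs=3}: mass = 9, legs = 3 — does not fit, so No.
{mass=15, age=16, habitat=ocean, legs=1}: mass = 15, legs = 1 — does not fit, so No.

No, No, Yes, No, No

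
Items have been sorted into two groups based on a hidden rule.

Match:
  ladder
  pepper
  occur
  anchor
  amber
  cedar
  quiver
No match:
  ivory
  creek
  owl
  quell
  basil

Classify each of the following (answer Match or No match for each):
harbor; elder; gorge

A rule that fits every label: ends with 'r' — true of each 'Match' example, false of each 'No match' one.
harbor → ends with 'r' → Match. elder → ends with 'r' → Match. gorge → ends with 'e' → No match.

Match, Match, No match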